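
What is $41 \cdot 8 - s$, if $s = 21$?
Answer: $307$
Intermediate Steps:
$41 \cdot 8 - s = 41 \cdot 8 - 21 = 328 - 21 = 307$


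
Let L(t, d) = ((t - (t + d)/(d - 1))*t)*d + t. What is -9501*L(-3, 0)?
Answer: 28503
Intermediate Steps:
L(t, d) = t + d*t*(t - (d + t)/(-1 + d)) (L(t, d) = ((t - (d + t)/(-1 + d))*t)*d + t = (t*(t - (d + t)/(-1 + d)))*d + t = d*t*(t - (d + t)/(-1 + d)) + t = t + d*t*(t - (d + t)/(-1 + d)))
-9501*L(-3, 0) = -(-28503)*(-1 + 0 - 1*0² - 3*0² - 2*0*(-3))/(-1 + 0) = -(-28503)*(-1 + 0 - 1*0 - 3*0 + 0)/(-1) = -(-28503)*(-1)*(-1 + 0 + 0 + 0 + 0) = -(-28503)*(-1)*(-1) = -9501*(-3) = 28503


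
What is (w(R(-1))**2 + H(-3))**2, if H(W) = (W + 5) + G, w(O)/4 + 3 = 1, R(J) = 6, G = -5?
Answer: 3721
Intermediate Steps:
w(O) = -8 (w(O) = -12 + 4*1 = -12 + 4 = -8)
H(W) = W (H(W) = (W + 5) - 5 = (5 + W) - 5 = W)
(w(R(-1))**2 + H(-3))**2 = ((-8)**2 - 3)**2 = (64 - 3)**2 = 61**2 = 3721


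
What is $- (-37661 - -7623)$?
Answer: $30038$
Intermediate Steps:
$- (-37661 - -7623) = - (-37661 + 7623) = \left(-1\right) \left(-30038\right) = 30038$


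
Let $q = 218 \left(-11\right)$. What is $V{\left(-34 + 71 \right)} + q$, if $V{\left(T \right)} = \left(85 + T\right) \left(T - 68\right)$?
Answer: $-6180$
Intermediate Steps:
$V{\left(T \right)} = \left(-68 + T\right) \left(85 + T\right)$ ($V{\left(T \right)} = \left(85 + T\right) \left(-68 + T\right) = \left(-68 + T\right) \left(85 + T\right)$)
$q = -2398$
$V{\left(-34 + 71 \right)} + q = \left(-5780 + \left(-34 + 71\right)^{2} + 17 \left(-34 + 71\right)\right) - 2398 = \left(-5780 + 37^{2} + 17 \cdot 37\right) - 2398 = \left(-5780 + 1369 + 629\right) - 2398 = -3782 - 2398 = -6180$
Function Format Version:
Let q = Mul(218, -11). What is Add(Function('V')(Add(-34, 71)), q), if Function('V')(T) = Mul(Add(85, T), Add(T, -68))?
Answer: -6180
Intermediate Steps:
Function('V')(T) = Mul(Add(-68, T), Add(85, T)) (Function('V')(T) = Mul(Add(85, T), Add(-68, T)) = Mul(Add(-68, T), Add(85, T)))
q = -2398
Add(Function('V')(Add(-34, 71)), q) = Add(Add(-5780, Pow(Add(-34, 71), 2), Mul(17, Add(-34, 71))), -2398) = Add(Add(-5780, Pow(37, 2), Mul(17, 37)), -2398) = Add(Add(-5780, 1369, 629), -2398) = Add(-3782, -2398) = -6180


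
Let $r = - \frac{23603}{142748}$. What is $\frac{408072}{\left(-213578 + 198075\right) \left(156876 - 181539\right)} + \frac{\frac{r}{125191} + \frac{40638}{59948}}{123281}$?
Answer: $\frac{4514413425637912420851159}{4208180811790500914682106948} \approx 0.0010728$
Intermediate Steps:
$r = - \frac{23603}{142748}$ ($r = \left(-23603\right) \frac{1}{142748} = - \frac{23603}{142748} \approx -0.16535$)
$\frac{408072}{\left(-213578 + 198075\right) \left(156876 - 181539\right)} + \frac{\frac{r}{125191} + \frac{40638}{59948}}{123281} = \frac{408072}{\left(-213578 + 198075\right) \left(156876 - 181539\right)} + \frac{- \frac{23603}{142748 \cdot 125191} + \frac{40638}{59948}}{123281} = \frac{408072}{\left(-15503\right) \left(-24663\right)} + \left(\left(- \frac{23603}{142748}\right) \frac{1}{125191} + 40638 \cdot \frac{1}{59948}\right) \frac{1}{123281} = \frac{408072}{382350489} + \left(- \frac{23603}{17870764868} + \frac{20319}{29974}\right) \frac{1}{123281} = 408072 \cdot \frac{1}{382350489} + \frac{181557681938285}{267829153076716} \cdot \frac{1}{123281} = \frac{136024}{127450163} + \frac{181557681938285}{33018245820450625196} = \frac{4514413425637912420851159}{4208180811790500914682106948}$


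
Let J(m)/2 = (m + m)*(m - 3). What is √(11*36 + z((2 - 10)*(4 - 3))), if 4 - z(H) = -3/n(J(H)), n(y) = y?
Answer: √3097666/88 ≈ 20.000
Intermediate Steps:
J(m) = 4*m*(-3 + m) (J(m) = 2*((m + m)*(m - 3)) = 2*((2*m)*(-3 + m)) = 2*(2*m*(-3 + m)) = 4*m*(-3 + m))
z(H) = 4 + 3/(4*H*(-3 + H)) (z(H) = 4 - (-3)/(4*H*(-3 + H)) = 4 + 3/(4*H*(-3 + H)))
√(11*36 + z((2 - 10)*(4 - 3))) = √(11*36 + (3 + 16*((2 - 10)*(4 - 3))*(-3 + (2 - 10)*(4 - 3)))/(4*(((2 - 10)*(4 - 3)))*(-3 + (2 - 10)*(4 - 3)))) = √(396 + (3 + 16*(-8*1)*(-3 - 8*1))/(4*((-8*1))*(-3 - 8*1))) = √(396 + (¼)*(3 + 16*(-8)*(-3 - 8))/(-8*(-3 - 8))) = √(396 + (¼)*(-⅛)*(3 + 16*(-8)*(-11))/(-11)) = √(396 + (¼)*(-⅛)*(-1/11)*(3 + 1408)) = √(396 + (¼)*(-⅛)*(-1/11)*1411) = √(396 + 1411/352) = √(140803/352) = √3097666/88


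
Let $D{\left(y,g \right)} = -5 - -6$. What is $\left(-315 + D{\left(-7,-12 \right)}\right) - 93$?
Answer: $-407$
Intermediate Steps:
$D{\left(y,g \right)} = 1$ ($D{\left(y,g \right)} = -5 + 6 = 1$)
$\left(-315 + D{\left(-7,-12 \right)}\right) - 93 = \left(-315 + 1\right) - 93 = -314 - 93 = -407$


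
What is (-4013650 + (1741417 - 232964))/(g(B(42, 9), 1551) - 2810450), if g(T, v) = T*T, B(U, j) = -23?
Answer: 2505197/2809921 ≈ 0.89155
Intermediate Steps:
g(T, v) = T²
(-4013650 + (1741417 - 232964))/(g(B(42, 9), 1551) - 2810450) = (-4013650 + (1741417 - 232964))/((-23)² - 2810450) = (-4013650 + 1508453)/(529 - 2810450) = -2505197/(-2809921) = -2505197*(-1/2809921) = 2505197/2809921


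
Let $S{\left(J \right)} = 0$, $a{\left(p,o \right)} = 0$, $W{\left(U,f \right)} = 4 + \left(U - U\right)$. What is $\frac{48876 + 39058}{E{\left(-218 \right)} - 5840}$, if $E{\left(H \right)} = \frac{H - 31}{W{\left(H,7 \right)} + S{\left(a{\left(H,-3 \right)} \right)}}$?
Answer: $- \frac{351736}{23609} \approx -14.898$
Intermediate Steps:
$W{\left(U,f \right)} = 4$ ($W{\left(U,f \right)} = 4 + 0 = 4$)
$E{\left(H \right)} = - \frac{31}{4} + \frac{H}{4}$ ($E{\left(H \right)} = \frac{H - 31}{4 + 0} = \frac{-31 + H}{4} = \left(-31 + H\right) \frac{1}{4} = - \frac{31}{4} + \frac{H}{4}$)
$\frac{48876 + 39058}{E{\left(-218 \right)} - 5840} = \frac{48876 + 39058}{\left(- \frac{31}{4} + \frac{1}{4} \left(-218\right)\right) - 5840} = \frac{87934}{\left(- \frac{31}{4} - \frac{109}{2}\right) - 5840} = \frac{87934}{- \frac{249}{4} - 5840} = \frac{87934}{- \frac{23609}{4}} = 87934 \left(- \frac{4}{23609}\right) = - \frac{351736}{23609}$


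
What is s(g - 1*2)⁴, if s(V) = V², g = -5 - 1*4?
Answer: 214358881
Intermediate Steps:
g = -9 (g = -5 - 4 = -9)
s(g - 1*2)⁴ = ((-9 - 1*2)²)⁴ = ((-9 - 2)²)⁴ = ((-11)²)⁴ = 121⁴ = 214358881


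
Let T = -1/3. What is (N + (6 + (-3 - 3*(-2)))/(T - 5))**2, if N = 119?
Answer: 3523129/256 ≈ 13762.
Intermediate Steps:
T = -1/3 (T = -1*1/3 = -1/3 ≈ -0.33333)
(N + (6 + (-3 - 3*(-2)))/(T - 5))**2 = (119 + (6 + (-3 - 3*(-2)))/(-1/3 - 5))**2 = (119 + (6 + (-3 + 6))/(-16/3))**2 = (119 - 3*(6 + 3)/16)**2 = (119 - 3/16*9)**2 = (119 - 27/16)**2 = (1877/16)**2 = 3523129/256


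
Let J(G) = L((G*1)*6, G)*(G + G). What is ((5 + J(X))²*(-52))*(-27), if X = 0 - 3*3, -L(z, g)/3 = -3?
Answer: 34607196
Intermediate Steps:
L(z, g) = 9 (L(z, g) = -3*(-3) = 9)
X = -9 (X = 0 - 9 = -9)
J(G) = 18*G (J(G) = 9*(G + G) = 9*(2*G) = 18*G)
((5 + J(X))²*(-52))*(-27) = ((5 + 18*(-9))²*(-52))*(-27) = ((5 - 162)²*(-52))*(-27) = ((-157)²*(-52))*(-27) = (24649*(-52))*(-27) = -1281748*(-27) = 34607196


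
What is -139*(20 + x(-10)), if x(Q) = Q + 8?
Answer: -2502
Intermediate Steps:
x(Q) = 8 + Q
-139*(20 + x(-10)) = -139*(20 + (8 - 10)) = -139*(20 - 2) = -139*18 = -2502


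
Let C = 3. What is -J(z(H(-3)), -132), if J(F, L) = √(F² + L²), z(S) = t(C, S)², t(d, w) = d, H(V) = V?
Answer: -3*√1945 ≈ -132.31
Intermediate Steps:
z(S) = 9 (z(S) = 3² = 9)
-J(z(H(-3)), -132) = -√(9² + (-132)²) = -√(81 + 17424) = -√17505 = -3*√1945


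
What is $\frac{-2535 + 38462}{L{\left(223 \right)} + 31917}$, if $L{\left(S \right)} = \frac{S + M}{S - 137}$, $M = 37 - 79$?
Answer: $\frac{3089722}{2745043} \approx 1.1256$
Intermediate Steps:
$M = -42$
$L{\left(S \right)} = \frac{-42 + S}{-137 + S}$ ($L{\left(S \right)} = \frac{S - 42}{S - 137} = \frac{-42 + S}{-137 + S}$)
$\frac{-2535 + 38462}{L{\left(223 \right)} + 31917} = \frac{-2535 + 38462}{\frac{-42 + 223}{-137 + 223} + 31917} = \frac{35927}{\frac{1}{86} \cdot 181 + 31917} = \frac{35927}{\frac{181}{86} + 31917} = \frac{35927}{\frac{2745043}{86}} = 35927 \cdot \frac{86}{2745043} = \frac{3089722}{2745043}$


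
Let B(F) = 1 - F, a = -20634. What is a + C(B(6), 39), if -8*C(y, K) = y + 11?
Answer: -82539/4 ≈ -20635.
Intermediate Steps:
C(y, K) = -11/8 - y/8 (C(y, K) = -(y + 11)/8 = -(11 + y)/8 = -11/8 - y/8)
a + C(B(6), 39) = -20634 + (-11/8 - (1 - 1*6)/8) = -20634 + (-11/8 - (1 - 6)/8) = -20634 + (-11/8 - ⅛*(-5)) = -20634 + (-11/8 + 5/8) = -20634 - ¾ = -82539/4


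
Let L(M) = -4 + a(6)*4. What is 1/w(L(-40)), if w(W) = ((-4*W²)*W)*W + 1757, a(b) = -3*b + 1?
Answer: -1/107493667 ≈ -9.3029e-9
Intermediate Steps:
a(b) = 1 - 3*b
L(M) = -72 (L(M) = -4 + (1 - 3*6)*4 = -4 + (1 - 18)*4 = -4 - 17*4 = -4 - 68 = -72)
w(W) = 1757 - 4*W⁴ (w(W) = (-4*W³)*W + 1757 = -4*W⁴ + 1757 = 1757 - 4*W⁴)
1/w(L(-40)) = 1/(1757 - 4*(-72)⁴) = 1/(1757 - 4*26873856) = 1/(1757 - 107495424) = 1/(-107493667) = -1/107493667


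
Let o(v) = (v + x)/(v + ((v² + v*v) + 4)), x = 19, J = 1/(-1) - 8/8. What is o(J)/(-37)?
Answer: -17/370 ≈ -0.045946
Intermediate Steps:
J = -2 (J = 1*(-1) - 8*⅛ = -1 - 1 = -2)
o(v) = (19 + v)/(4 + v + 2*v²) (o(v) = (v + 19)/(v + ((v² + v*v) + 4)) = (19 + v)/(v + ((v² + v²) + 4)) = (19 + v)/(v + (2*v² + 4)) = (19 + v)/(v + (4 + 2*v²)) = (19 + v)/(4 + v + 2*v²))
o(J)/(-37) = ((19 - 2)/(4 - 2 + 2*(-2)²))/(-37) = (17/(4 - 2 + 2*4))*(-1/37) = (17/(4 - 2 + 8))*(-1/37) = (17/10)*(-1/37) = -17/370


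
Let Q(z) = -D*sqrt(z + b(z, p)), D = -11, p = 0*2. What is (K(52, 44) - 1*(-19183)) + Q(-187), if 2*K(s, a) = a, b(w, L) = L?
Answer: 19205 + 11*I*sqrt(187) ≈ 19205.0 + 150.42*I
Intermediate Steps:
p = 0
K(s, a) = a/2
Q(z) = 11*sqrt(z) (Q(z) = -(-11)*sqrt(z + 0) = -(-11)*sqrt(z) = 11*sqrt(z))
(K(52, 44) - 1*(-19183)) + Q(-187) = ((1/2)*44 - 1*(-19183)) + 11*sqrt(-187) = (22 + 19183) + 11*(I*sqrt(187)) = 19205 + 11*I*sqrt(187)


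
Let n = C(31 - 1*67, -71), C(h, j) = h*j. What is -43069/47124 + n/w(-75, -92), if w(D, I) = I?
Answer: -31102823/1083852 ≈ -28.697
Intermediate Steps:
n = 2556 (n = (31 - 1*67)*(-71) = (31 - 67)*(-71) = -36*(-71) = 2556)
-43069/47124 + n/w(-75, -92) = -43069/47124 + 2556/(-92) = -43069*1/47124 + 2556*(-1/92) = -43069/47124 - 639/23 = -31102823/1083852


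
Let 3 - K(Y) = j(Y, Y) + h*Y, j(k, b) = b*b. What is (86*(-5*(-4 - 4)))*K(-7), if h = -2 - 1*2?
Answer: -254560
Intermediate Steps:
j(k, b) = b²
h = -4 (h = -2 - 2 = -4)
K(Y) = 3 - Y² + 4*Y (K(Y) = 3 - (Y² - 4*Y) = 3 + (-Y² + 4*Y) = 3 - Y² + 4*Y)
(86*(-5*(-4 - 4)))*K(-7) = (86*(-5*(-4 - 4)))*(3 - 1*(-7)² + 4*(-7)) = (86*(-5*(-8)))*(3 - 1*49 - 28) = (86*40)*(3 - 49 - 28) = 3440*(-74) = -254560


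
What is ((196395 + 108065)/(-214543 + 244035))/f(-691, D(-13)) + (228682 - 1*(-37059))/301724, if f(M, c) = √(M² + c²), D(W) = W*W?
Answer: 265741/301724 + 76115*√506042/3731047666 ≈ 0.89525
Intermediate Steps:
D(W) = W²
((196395 + 108065)/(-214543 + 244035))/f(-691, D(-13)) + (228682 - 1*(-37059))/301724 = ((196395 + 108065)/(-214543 + 244035))/(√((-691)² + ((-13)²)²)) + (228682 - 1*(-37059))/301724 = (304460/29492)/(√(477481 + 169²)) + (228682 + 37059)*(1/301724) = (304460*(1/29492))/(√(477481 + 28561)) + 265741*(1/301724) = 76115/(7373*(√506042)) + 265741/301724 = 76115*(√506042/506042)/7373 + 265741/301724 = 76115*√506042/3731047666 + 265741/301724 = 265741/301724 + 76115*√506042/3731047666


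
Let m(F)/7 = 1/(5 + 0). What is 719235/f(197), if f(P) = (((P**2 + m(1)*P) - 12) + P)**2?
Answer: 17980875/38552929801 ≈ 0.00046639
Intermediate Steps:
m(F) = 7/5 (m(F) = 7/(5 + 0) = 7/5)
f(P) = (-12 + P**2 + 12*P/5)**2 (f(P) = (((P**2 + 7*P/5) - 12) + P)**2 = ((-12 + P**2 + 7*P/5) + P)**2 = (-12 + P**2 + 12*P/5)**2)
719235/f(197) = 719235/(((-60 + 5*197**2 + 12*197)**2/25)) = 719235/(((-60 + 5*38809 + 2364)**2/25)) = 719235/(((-60 + 194045 + 2364)**2/25)) = 719235/(((1/25)*196349**2)) = 719235/(((1/25)*38552929801)) = 719235/(38552929801/25) = 719235*(25/38552929801) = 17980875/38552929801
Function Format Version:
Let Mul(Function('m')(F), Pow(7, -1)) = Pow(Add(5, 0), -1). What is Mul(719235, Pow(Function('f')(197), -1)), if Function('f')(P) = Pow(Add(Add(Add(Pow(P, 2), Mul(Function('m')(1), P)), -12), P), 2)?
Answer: Rational(17980875, 38552929801) ≈ 0.00046639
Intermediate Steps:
Function('m')(F) = Rational(7, 5) (Function('m')(F) = Mul(7, Pow(Add(5, 0), -1)) = Mul(7, Pow(5, -1)) = Mul(7, Rational(1, 5)) = Rational(7, 5))
Function('f')(P) = Pow(Add(-12, Pow(P, 2), Mul(Rational(12, 5), P)), 2) (Function('f')(P) = Pow(Add(Add(Add(Pow(P, 2), Mul(Rational(7, 5), P)), -12), P), 2) = Pow(Add(Add(-12, Pow(P, 2), Mul(Rational(7, 5), P)), P), 2) = Pow(Add(-12, Pow(P, 2), Mul(Rational(12, 5), P)), 2))
Mul(719235, Pow(Function('f')(197), -1)) = Mul(719235, Pow(Mul(Rational(1, 25), Pow(Add(-60, Mul(5, Pow(197, 2)), Mul(12, 197)), 2)), -1)) = Mul(719235, Pow(Mul(Rational(1, 25), Pow(Add(-60, Mul(5, 38809), 2364), 2)), -1)) = Mul(719235, Pow(Mul(Rational(1, 25), Pow(Add(-60, 194045, 2364), 2)), -1)) = Mul(719235, Pow(Mul(Rational(1, 25), Pow(196349, 2)), -1)) = Mul(719235, Pow(Mul(Rational(1, 25), 38552929801), -1)) = Mul(719235, Pow(Rational(38552929801, 25), -1)) = Mul(719235, Rational(25, 38552929801)) = Rational(17980875, 38552929801)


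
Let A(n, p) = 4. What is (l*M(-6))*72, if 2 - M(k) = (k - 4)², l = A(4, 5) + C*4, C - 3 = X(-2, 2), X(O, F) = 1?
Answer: -141120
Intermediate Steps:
C = 4 (C = 3 + 1 = 4)
l = 20 (l = 4 + 4*4 = 4 + 16 = 20)
M(k) = 2 - (-4 + k)² (M(k) = 2 - (k - 4)² = 2 - (-4 + k)²)
(l*M(-6))*72 = (20*(2 - (-4 - 6)²))*72 = (20*(2 - 1*(-10)²))*72 = (20*(2 - 1*100))*72 = (20*(2 - 100))*72 = (20*(-98))*72 = -1960*72 = -141120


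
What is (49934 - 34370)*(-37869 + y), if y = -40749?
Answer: -1223610552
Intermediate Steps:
(49934 - 34370)*(-37869 + y) = (49934 - 34370)*(-37869 - 40749) = 15564*(-78618) = -1223610552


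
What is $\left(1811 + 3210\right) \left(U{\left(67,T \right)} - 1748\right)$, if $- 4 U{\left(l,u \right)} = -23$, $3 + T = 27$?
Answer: $- \frac{34991349}{4} \approx -8.7478 \cdot 10^{6}$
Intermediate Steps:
$T = 24$ ($T = -3 + 27 = 24$)
$U{\left(l,u \right)} = \frac{23}{4}$ ($U{\left(l,u \right)} = \left(- \frac{1}{4}\right) \left(-23\right) = \frac{23}{4}$)
$\left(1811 + 3210\right) \left(U{\left(67,T \right)} - 1748\right) = \left(1811 + 3210\right) \left(\frac{23}{4} - 1748\right) = 5021 \left(- \frac{6969}{4}\right) = - \frac{34991349}{4}$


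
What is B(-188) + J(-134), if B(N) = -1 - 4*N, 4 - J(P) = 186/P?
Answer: 50678/67 ≈ 756.39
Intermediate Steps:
J(P) = 4 - 186/P
B(-188) + J(-134) = (-1 - 4*(-188)) + (4 - 186/(-134)) = (-1 + 752) + (4 - 186*(-1/134)) = 751 + (4 + 93/67) = 751 + 361/67 = 50678/67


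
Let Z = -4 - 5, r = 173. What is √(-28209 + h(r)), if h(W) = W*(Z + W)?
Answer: √163 ≈ 12.767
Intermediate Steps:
Z = -9
h(W) = W*(-9 + W)
√(-28209 + h(r)) = √(-28209 + 173*(-9 + 173)) = √(-28209 + 173*164) = √(-28209 + 28372) = √163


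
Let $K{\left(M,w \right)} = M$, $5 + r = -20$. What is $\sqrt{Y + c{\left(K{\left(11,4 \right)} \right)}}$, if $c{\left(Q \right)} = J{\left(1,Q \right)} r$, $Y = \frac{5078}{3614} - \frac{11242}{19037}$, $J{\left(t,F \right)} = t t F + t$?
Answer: $\frac{11 i \sqrt{2925960193316329}}{34399859} \approx 17.297 i$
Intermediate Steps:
$r = -25$ ($r = -5 - 20 = -25$)
$J{\left(t,F \right)} = t + F t^{2}$ ($J{\left(t,F \right)} = t^{2} F + t = F t^{2} + t = t + F t^{2}$)
$Y = \frac{28020649}{34399859}$ ($Y = 5078 \cdot \frac{1}{3614} - \frac{11242}{19037} = \frac{2539}{1807} - \frac{11242}{19037} = \frac{28020649}{34399859} \approx 0.81456$)
$c{\left(Q \right)} = -25 - 25 Q$ ($c{\left(Q \right)} = 1 \left(1 + Q 1\right) \left(-25\right) = 1 \left(1 + Q\right) \left(-25\right) = \left(1 + Q\right) \left(-25\right) = -25 - 25 Q$)
$\sqrt{Y + c{\left(K{\left(11,4 \right)} \right)}} = \sqrt{\frac{28020649}{34399859} - 300} = \sqrt{- \frac{10291937051}{34399859}} = \frac{11 i \sqrt{2925960193316329}}{34399859}$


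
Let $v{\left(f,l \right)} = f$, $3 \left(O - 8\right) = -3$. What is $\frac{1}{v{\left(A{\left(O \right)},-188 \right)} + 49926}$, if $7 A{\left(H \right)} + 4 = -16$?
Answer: $\frac{7}{349462} \approx 2.0031 \cdot 10^{-5}$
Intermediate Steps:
$O = 7$ ($O = 8 + \frac{1}{3} \left(-3\right) = 8 - 1 = 7$)
$A{\left(H \right)} = - \frac{20}{7}$ ($A{\left(H \right)} = - \frac{4}{7} + \frac{1}{7} \left(-16\right) = - \frac{4}{7} - \frac{16}{7} = - \frac{20}{7}$)
$\frac{1}{v{\left(A{\left(O \right)},-188 \right)} + 49926} = \frac{1}{- \frac{20}{7} + 49926} = \frac{1}{\frac{349462}{7}} = \frac{7}{349462}$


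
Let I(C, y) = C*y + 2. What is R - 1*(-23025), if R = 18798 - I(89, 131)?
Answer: 30162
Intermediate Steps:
I(C, y) = 2 + C*y
R = 7137 (R = 18798 - (2 + 89*131) = 18798 - (2 + 11659) = 18798 - 1*11661 = 18798 - 11661 = 7137)
R - 1*(-23025) = 7137 - 1*(-23025) = 7137 + 23025 = 30162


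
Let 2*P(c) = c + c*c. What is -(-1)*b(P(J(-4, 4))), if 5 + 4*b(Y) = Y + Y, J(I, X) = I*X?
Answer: 235/4 ≈ 58.750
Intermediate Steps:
P(c) = c/2 + c²/2 (P(c) = (c + c*c)/2 = (c + c²)/2 = c/2 + c²/2)
b(Y) = -5/4 + Y/2 (b(Y) = -5/4 + (Y + Y)/4 = -5/4 + (2*Y)/4 = -5/4 + Y/2)
-(-1)*b(P(J(-4, 4))) = -(-1)*(-5/4 + ((-4*4)*(1 - 4*4)/2)/2) = -(-1)*(-5/4 + ((½)*(-16)*(1 - 16))/2) = -(-1)*(-5/4 + ((½)*(-16)*(-15))/2) = -(-1)*(-5/4 + (½)*120) = -(-1)*(-5/4 + 60) = -(-1)*235/4 = -1*(-235/4) = 235/4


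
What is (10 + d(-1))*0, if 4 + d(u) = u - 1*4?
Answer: 0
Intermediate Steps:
d(u) = -8 + u (d(u) = -4 + (u - 1*4) = -4 + (u - 4) = -4 + (-4 + u) = -8 + u)
(10 + d(-1))*0 = (10 + (-8 - 1))*0 = (10 - 9)*0 = 1*0 = 0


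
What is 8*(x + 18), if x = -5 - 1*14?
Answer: -8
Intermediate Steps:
x = -19 (x = -5 - 14 = -19)
8*(x + 18) = 8*(-19 + 18) = 8*(-1) = -8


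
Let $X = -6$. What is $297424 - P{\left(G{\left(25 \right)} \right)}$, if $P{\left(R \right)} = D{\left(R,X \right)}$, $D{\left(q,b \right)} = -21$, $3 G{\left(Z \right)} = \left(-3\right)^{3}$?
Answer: $297445$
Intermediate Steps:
$G{\left(Z \right)} = -9$ ($G{\left(Z \right)} = \frac{\left(-3\right)^{3}}{3} = \frac{1}{3} \left(-27\right) = -9$)
$P{\left(R \right)} = -21$
$297424 - P{\left(G{\left(25 \right)} \right)} = 297424 - -21 = 297424 + 21 = 297445$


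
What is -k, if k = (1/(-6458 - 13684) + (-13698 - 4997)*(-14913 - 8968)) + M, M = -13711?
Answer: -8992226384927/20142 ≈ -4.4644e+8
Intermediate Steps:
k = 8992226384927/20142 (k = (1/(-6458 - 13684) + (-13698 - 4997)*(-14913 - 8968)) - 13711 = (1/(-20142) - 18695*(-23881)) - 13711 = (-1/20142 + 446455295) - 13711 = 8992502551889/20142 - 13711 = 8992226384927/20142 ≈ 4.4644e+8)
-k = -1*8992226384927/20142 = -8992226384927/20142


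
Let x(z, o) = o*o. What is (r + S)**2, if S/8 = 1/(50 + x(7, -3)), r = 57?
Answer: 11363641/3481 ≈ 3264.5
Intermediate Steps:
x(z, o) = o**2
S = 8/59 (S = 8/(50 + (-3)**2) = 8/(50 + 9) = 8/59 ≈ 0.13559)
(r + S)**2 = (57 + 8/59)**2 = (3371/59)**2 = 11363641/3481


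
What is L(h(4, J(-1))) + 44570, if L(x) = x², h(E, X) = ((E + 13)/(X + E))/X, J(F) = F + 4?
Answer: 19655659/441 ≈ 44571.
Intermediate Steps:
J(F) = 4 + F
h(E, X) = (13 + E)/(X*(E + X)) (h(E, X) = ((13 + E)/(E + X))/X = (13 + E)/(X*(E + X)))
L(h(4, J(-1))) + 44570 = ((13 + 4)/((4 - 1)*(4 + (4 - 1))))² + 44570 = (17/(3*(4 + 3)))² + 44570 = ((⅓)*17/7)² + 44570 = ((⅓)*(⅐)*17)² + 44570 = (17/21)² + 44570 = 289/441 + 44570 = 19655659/441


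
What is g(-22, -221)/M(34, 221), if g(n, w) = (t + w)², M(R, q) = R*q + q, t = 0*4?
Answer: 221/35 ≈ 6.3143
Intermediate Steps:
t = 0
M(R, q) = q + R*q
g(n, w) = w² (g(n, w) = (0 + w)² = w²)
g(-22, -221)/M(34, 221) = (-221)²/((221*(1 + 34))) = 48841/((221*35)) = 48841/7735 = 48841*(1/7735) = 221/35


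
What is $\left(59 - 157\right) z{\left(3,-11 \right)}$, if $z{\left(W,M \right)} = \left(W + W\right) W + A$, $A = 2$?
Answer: $-1960$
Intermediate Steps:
$z{\left(W,M \right)} = 2 + 2 W^{2}$ ($z{\left(W,M \right)} = \left(W + W\right) W + 2 = 2 W W + 2 = 2 W^{2} + 2 = 2 + 2 W^{2}$)
$\left(59 - 157\right) z{\left(3,-11 \right)} = \left(59 - 157\right) \left(2 + 2 \cdot 3^{2}\right) = - 98 \left(2 + 2 \cdot 9\right) = - 98 \left(2 + 18\right) = \left(-98\right) 20 = -1960$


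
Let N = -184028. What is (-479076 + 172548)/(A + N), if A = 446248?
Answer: -76632/65555 ≈ -1.1690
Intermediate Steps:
(-479076 + 172548)/(A + N) = (-479076 + 172548)/(446248 - 184028) = -306528/262220 = -306528*1/262220 = -76632/65555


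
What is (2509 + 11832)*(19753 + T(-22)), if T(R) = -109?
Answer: 281714604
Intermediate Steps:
(2509 + 11832)*(19753 + T(-22)) = (2509 + 11832)*(19753 - 109) = 14341*19644 = 281714604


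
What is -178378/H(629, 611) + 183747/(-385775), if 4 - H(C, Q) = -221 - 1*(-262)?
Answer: 68806974311/14273675 ≈ 4820.5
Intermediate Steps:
H(C, Q) = -37 (H(C, Q) = 4 - (-221 - 1*(-262)) = 4 - (-221 + 262) = 4 - 1*41 = 4 - 41 = -37)
-178378/H(629, 611) + 183747/(-385775) = -178378/(-37) + 183747/(-385775) = -178378*(-1/37) + 183747*(-1/385775) = 178378/37 - 183747/385775 = 68806974311/14273675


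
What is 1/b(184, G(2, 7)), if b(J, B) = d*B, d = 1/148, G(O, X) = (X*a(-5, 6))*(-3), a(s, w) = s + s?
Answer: 74/105 ≈ 0.70476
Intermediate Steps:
a(s, w) = 2*s
G(O, X) = 30*X (G(O, X) = (X*(2*(-5)))*(-3) = (X*(-10))*(-3) = -10*X*(-3) = 30*X)
d = 1/148 ≈ 0.0067568
b(J, B) = B/148
1/b(184, G(2, 7)) = 1/((30*7)/148) = 1/((1/148)*210) = 1/(105/74) = 74/105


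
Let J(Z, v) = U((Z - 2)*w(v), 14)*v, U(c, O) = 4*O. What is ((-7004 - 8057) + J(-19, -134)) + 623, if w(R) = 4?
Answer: -21942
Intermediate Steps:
J(Z, v) = 56*v (J(Z, v) = (4*14)*v = 56*v)
((-7004 - 8057) + J(-19, -134)) + 623 = ((-7004 - 8057) + 56*(-134)) + 623 = (-15061 - 7504) + 623 = -22565 + 623 = -21942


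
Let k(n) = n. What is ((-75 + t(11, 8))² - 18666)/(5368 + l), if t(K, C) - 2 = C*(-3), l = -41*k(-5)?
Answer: -9257/5573 ≈ -1.6610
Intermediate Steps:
l = 205 (l = -41*(-5) = 205)
t(K, C) = 2 - 3*C (t(K, C) = 2 + C*(-3) = 2 - 3*C)
((-75 + t(11, 8))² - 18666)/(5368 + l) = ((-75 + (2 - 3*8))² - 18666)/(5368 + 205) = ((-75 + (2 - 24))² - 18666)/5573 = ((-75 - 22)² - 18666)*(1/5573) = ((-97)² - 18666)*(1/5573) = (9409 - 18666)*(1/5573) = -9257*1/5573 = -9257/5573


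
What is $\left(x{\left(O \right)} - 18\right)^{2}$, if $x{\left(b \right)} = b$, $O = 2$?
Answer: $256$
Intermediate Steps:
$\left(x{\left(O \right)} - 18\right)^{2} = \left(2 - 18\right)^{2} = \left(-16\right)^{2} = 256$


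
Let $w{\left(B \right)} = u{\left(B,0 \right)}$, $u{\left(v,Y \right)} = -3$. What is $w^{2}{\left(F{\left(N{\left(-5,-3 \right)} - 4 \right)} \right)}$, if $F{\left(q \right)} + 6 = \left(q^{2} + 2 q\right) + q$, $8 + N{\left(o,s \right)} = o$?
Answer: $9$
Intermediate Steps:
$N{\left(o,s \right)} = -8 + o$
$F{\left(q \right)} = -6 + q^{2} + 3 q$ ($F{\left(q \right)} = -6 + \left(\left(q^{2} + 2 q\right) + q\right) = -6 + \left(q^{2} + 3 q\right) = -6 + q^{2} + 3 q$)
$w{\left(B \right)} = -3$
$w^{2}{\left(F{\left(N{\left(-5,-3 \right)} - 4 \right)} \right)} = \left(-3\right)^{2} = 9$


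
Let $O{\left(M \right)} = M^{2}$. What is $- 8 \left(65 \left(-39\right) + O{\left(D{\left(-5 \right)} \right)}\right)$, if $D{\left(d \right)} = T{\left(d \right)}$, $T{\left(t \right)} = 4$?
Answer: $20152$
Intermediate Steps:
$D{\left(d \right)} = 4$
$- 8 \left(65 \left(-39\right) + O{\left(D{\left(-5 \right)} \right)}\right) = - 8 \left(65 \left(-39\right) + 4^{2}\right) = - 8 \left(-2535 + 16\right) = \left(-8\right) \left(-2519\right) = 20152$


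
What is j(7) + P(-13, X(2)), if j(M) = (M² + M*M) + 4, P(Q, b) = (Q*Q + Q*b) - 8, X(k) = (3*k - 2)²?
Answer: 55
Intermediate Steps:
X(k) = (-2 + 3*k)²
P(Q, b) = -8 + Q² + Q*b (P(Q, b) = (Q² + Q*b) - 8 = -8 + Q² + Q*b)
j(M) = 4 + 2*M² (j(M) = (M² + M²) + 4 = 2*M² + 4 = 4 + 2*M²)
j(7) + P(-13, X(2)) = (4 + 2*7²) + (-8 + (-13)² - 13*(-2 + 3*2)²) = (4 + 2*49) + (-8 + 169 - 13*(-2 + 6)²) = (4 + 98) + (-8 + 169 - 13*4²) = 102 + (-8 + 169 - 13*16) = 102 + (-8 + 169 - 208) = 102 - 47 = 55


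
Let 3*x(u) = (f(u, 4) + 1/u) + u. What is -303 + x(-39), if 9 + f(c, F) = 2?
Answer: -37246/117 ≈ -318.34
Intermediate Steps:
f(c, F) = -7 (f(c, F) = -9 + 2 = -7)
x(u) = -7/3 + u/3 + 1/(3*u) (x(u) = ((-7 + 1/u) + u)/3 = (-7 + u + 1/u)/3 = -7/3 + u/3 + 1/(3*u))
-303 + x(-39) = -303 + (⅓)*(1 - 39*(-7 - 39))/(-39) = -303 + (⅓)*(-1/39)*(1 - 39*(-46)) = -303 + (⅓)*(-1/39)*(1 + 1794) = -303 + (⅓)*(-1/39)*1795 = -303 - 1795/117 = -37246/117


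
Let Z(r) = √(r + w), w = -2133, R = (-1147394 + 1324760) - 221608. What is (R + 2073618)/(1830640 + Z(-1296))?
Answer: 3715056880640/3351242813029 - 6088128*I*√381/3351242813029 ≈ 1.1086 - 3.546e-5*I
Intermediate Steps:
R = -44242 (R = 177366 - 221608 = -44242)
Z(r) = √(-2133 + r) (Z(r) = √(r - 2133) = √(-2133 + r))
(R + 2073618)/(1830640 + Z(-1296)) = (-44242 + 2073618)/(1830640 + √(-2133 - 1296)) = 2029376/(1830640 + √(-3429)) = 2029376/(1830640 + 3*I*√381)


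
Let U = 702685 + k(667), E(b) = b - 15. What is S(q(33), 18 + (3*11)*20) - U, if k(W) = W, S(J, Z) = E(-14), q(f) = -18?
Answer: -703381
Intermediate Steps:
E(b) = -15 + b
S(J, Z) = -29 (S(J, Z) = -15 - 14 = -29)
U = 703352 (U = 702685 + 667 = 703352)
S(q(33), 18 + (3*11)*20) - U = -29 - 1*703352 = -29 - 703352 = -703381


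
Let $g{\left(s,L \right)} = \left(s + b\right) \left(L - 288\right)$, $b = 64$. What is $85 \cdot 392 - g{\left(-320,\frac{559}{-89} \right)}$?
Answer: $- \frac{3739416}{89} \approx -42016.0$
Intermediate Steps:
$g{\left(s,L \right)} = \left(-288 + L\right) \left(64 + s\right)$ ($g{\left(s,L \right)} = \left(s + 64\right) \left(L - 288\right) = \left(64 + s\right) \left(-288 + L\right) = \left(-288 + L\right) \left(64 + s\right)$)
$85 \cdot 392 - g{\left(-320,\frac{559}{-89} \right)} = 85 \cdot 392 - \left(-18432 - -92160 + 64 \frac{559}{-89} + \frac{559}{-89} \left(-320\right)\right) = 33320 - \left(-18432 + 92160 + 64 \cdot 559 \left(- \frac{1}{89}\right) + 559 \left(- \frac{1}{89}\right) \left(-320\right)\right) = 33320 - \left(-18432 + 92160 + 64 \left(- \frac{559}{89}\right) - - \frac{178880}{89}\right) = 33320 - \left(-18432 + 92160 - \frac{35776}{89} + \frac{178880}{89}\right) = 33320 - \frac{6704896}{89} = - \frac{3739416}{89}$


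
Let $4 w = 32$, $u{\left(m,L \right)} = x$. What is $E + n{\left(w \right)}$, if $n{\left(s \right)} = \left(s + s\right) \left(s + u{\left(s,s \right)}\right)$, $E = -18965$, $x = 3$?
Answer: $-18789$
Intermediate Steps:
$u{\left(m,L \right)} = 3$
$w = 8$ ($w = \frac{1}{4} \cdot 32 = 8$)
$n{\left(s \right)} = 2 s \left(3 + s\right)$ ($n{\left(s \right)} = \left(s + s\right) \left(s + 3\right) = 2 s \left(3 + s\right)$)
$E + n{\left(w \right)} = -18965 + 2 \cdot 8 \left(3 + 8\right) = -18965 + 2 \cdot 8 \cdot 11 = -18965 + 176 = -18789$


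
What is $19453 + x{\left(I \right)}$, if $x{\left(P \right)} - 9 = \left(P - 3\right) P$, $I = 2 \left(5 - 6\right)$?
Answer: $19472$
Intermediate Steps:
$I = -2$ ($I = 2 \left(-1\right) = -2$)
$x{\left(P \right)} = 9 + P \left(-3 + P\right)$ ($x{\left(P \right)} = 9 + \left(P - 3\right) P = 9 + \left(-3 + P\right) P = 9 + P \left(-3 + P\right)$)
$19453 + x{\left(I \right)} = 19453 + \left(9 + \left(-2\right)^{2} - -6\right) = 19453 + \left(9 + 4 + 6\right) = 19453 + 19 = 19472$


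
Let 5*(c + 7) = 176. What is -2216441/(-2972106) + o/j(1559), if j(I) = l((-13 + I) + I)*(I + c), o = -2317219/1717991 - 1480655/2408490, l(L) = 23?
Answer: 808629780451079107891/1084399168768596527616 ≈ 0.74569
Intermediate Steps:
o = -1624950150683/827552828718 (o = -2317219*1/1717991 - 1480655*1/2408490 = -2317219/1717991 - 296131/481698 = -1624950150683/827552828718 ≈ -1.9636)
c = 141/5 (c = -7 + (⅕)*176 = -7 + 176/5 = 141/5 ≈ 28.200)
j(I) = 3243/5 + 23*I (j(I) = 23*(I + 141/5) = 23*(141/5 + I) = 3243/5 + 23*I)
-2216441/(-2972106) + o/j(1559) = -2216441/(-2972106) - 1624950150683/(827552828718*(3243/5 + 23*1559)) = -2216441*(-1/2972106) - 1624950150683/(827552828718*(3243/5 + 35857)) = 96367/129222 - 1624950150683/(827552828718*182528/5) = 96367/129222 - 1624950150683/827552828718*5/182528 = 96367/129222 - 8124750753415/151051562720239104 = 808629780451079107891/1084399168768596527616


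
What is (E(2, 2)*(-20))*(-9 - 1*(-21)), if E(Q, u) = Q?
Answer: -480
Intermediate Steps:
(E(2, 2)*(-20))*(-9 - 1*(-21)) = (2*(-20))*(-9 - 1*(-21)) = -40*(-9 + 21) = -40*12 = -480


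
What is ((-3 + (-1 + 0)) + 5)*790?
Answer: 790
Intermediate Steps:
((-3 + (-1 + 0)) + 5)*790 = ((-3 - 1) + 5)*790 = (-4 + 5)*790 = 1*790 = 790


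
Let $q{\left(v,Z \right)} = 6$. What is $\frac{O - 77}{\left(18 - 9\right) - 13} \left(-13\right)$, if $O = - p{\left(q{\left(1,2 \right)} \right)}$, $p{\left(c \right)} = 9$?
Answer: $- \frac{559}{2} \approx -279.5$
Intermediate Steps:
$O = -9$ ($O = \left(-1\right) 9 = -9$)
$\frac{O - 77}{\left(18 - 9\right) - 13} \left(-13\right) = \frac{-9 - 77}{\left(18 - 9\right) - 13} \left(-13\right) = - \frac{86}{\left(18 - 9\right) - 13} \left(-13\right) = - \frac{86}{9 - 13} \left(-13\right) = - \frac{86}{-4} \left(-13\right) = \left(-86\right) \left(- \frac{1}{4}\right) \left(-13\right) = \frac{43}{2} \left(-13\right) = - \frac{559}{2}$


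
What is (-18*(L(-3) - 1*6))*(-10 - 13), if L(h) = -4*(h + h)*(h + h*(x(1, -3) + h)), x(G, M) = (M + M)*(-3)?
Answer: -479412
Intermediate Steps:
x(G, M) = -6*M (x(G, M) = (2*M)*(-3) = -6*M)
L(h) = -8*h*(h + h*(18 + h)) (L(h) = -4*(h + h)*(h + h*(-6*(-3) + h)) = -4*2*h*(h + h*(18 + h)) = -8*h*(h + h*(18 + h)))
(-18*(L(-3) - 1*6))*(-10 - 13) = (-18*(8*(-3)²*(-19 - 1*(-3)) - 1*6))*(-10 - 13) = -18*(8*9*(-19 + 3) - 6)*(-23) = -18*(8*9*(-16) - 6)*(-23) = -18*(-1152 - 6)*(-23) = -18*(-1158)*(-23) = 20844*(-23) = -479412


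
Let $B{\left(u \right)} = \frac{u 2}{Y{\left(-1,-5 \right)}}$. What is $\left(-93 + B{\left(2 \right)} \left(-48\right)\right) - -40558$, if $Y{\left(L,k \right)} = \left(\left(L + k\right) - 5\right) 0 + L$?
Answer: $40657$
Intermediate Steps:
$Y{\left(L,k \right)} = L$ ($Y{\left(L,k \right)} = \left(-5 + L + k\right) 0 + L = 0 + L = L$)
$B{\left(u \right)} = - 2 u$ ($B{\left(u \right)} = \frac{u 2}{-1} = 2 u \left(-1\right) = - 2 u$)
$\left(-93 + B{\left(2 \right)} \left(-48\right)\right) - -40558 = \left(-93 + \left(-2\right) 2 \left(-48\right)\right) - -40558 = \left(-93 - -192\right) + 40558 = \left(-93 + 192\right) + 40558 = 99 + 40558 = 40657$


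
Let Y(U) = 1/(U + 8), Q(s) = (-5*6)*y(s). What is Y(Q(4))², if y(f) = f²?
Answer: 1/222784 ≈ 4.4887e-6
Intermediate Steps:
Q(s) = -30*s² (Q(s) = (-5*6)*s² = -30*s²)
Y(U) = 1/(8 + U)
Y(Q(4))² = (1/(8 - 30*4²))² = (1/(8 - 30*16))² = (1/(8 - 480))² = (1/(-472))² = (-1/472)² = 1/222784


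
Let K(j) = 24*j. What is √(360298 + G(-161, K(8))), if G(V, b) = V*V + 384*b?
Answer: √459947 ≈ 678.19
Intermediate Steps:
G(V, b) = V² + 384*b
√(360298 + G(-161, K(8))) = √(360298 + ((-161)² + 384*(24*8))) = √(360298 + (25921 + 384*192)) = √(360298 + (25921 + 73728)) = √(360298 + 99649) = √459947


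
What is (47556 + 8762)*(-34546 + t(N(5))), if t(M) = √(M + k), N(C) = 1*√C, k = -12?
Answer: -1945561628 + 56318*I*√(12 - √5) ≈ -1.9456e+9 + 1.7598e+5*I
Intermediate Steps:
N(C) = √C
t(M) = √(-12 + M) (t(M) = √(M - 12) = √(-12 + M))
(47556 + 8762)*(-34546 + t(N(5))) = (47556 + 8762)*(-34546 + √(-12 + √5)) = 56318*(-34546 + √(-12 + √5)) = -1945561628 + 56318*√(-12 + √5)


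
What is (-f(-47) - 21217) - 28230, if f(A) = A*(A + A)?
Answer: -53865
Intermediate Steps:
f(A) = 2*A**2 (f(A) = A*(2*A) = 2*A**2)
(-f(-47) - 21217) - 28230 = (-2*(-47)**2 - 21217) - 28230 = (-2*2209 - 21217) - 28230 = (-1*4418 - 21217) - 28230 = (-4418 - 21217) - 28230 = -25635 - 28230 = -53865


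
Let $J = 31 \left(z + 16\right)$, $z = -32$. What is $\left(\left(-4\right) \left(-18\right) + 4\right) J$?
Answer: $-37696$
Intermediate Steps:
$J = -496$ ($J = 31 \left(-32 + 16\right) = 31 \left(-16\right) = -496$)
$\left(\left(-4\right) \left(-18\right) + 4\right) J = \left(\left(-4\right) \left(-18\right) + 4\right) \left(-496\right) = \left(72 + 4\right) \left(-496\right) = 76 \left(-496\right) = -37696$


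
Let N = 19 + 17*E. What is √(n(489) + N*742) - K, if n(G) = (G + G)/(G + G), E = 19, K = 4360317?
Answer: -4360317 + √253765 ≈ -4.3598e+6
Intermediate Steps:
n(G) = 1 (n(G) = (2*G)/((2*G)) = (2*G)*(1/(2*G)) = 1)
N = 342 (N = 19 + 17*19 = 19 + 323 = 342)
√(n(489) + N*742) - K = √(1 + 342*742) - 1*4360317 = √(1 + 253764) - 4360317 = √253765 - 4360317 = -4360317 + √253765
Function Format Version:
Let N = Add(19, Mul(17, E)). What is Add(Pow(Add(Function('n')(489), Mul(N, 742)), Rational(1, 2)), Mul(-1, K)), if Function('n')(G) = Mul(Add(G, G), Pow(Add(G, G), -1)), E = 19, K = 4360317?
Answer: Add(-4360317, Pow(253765, Rational(1, 2))) ≈ -4.3598e+6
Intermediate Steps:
Function('n')(G) = 1 (Function('n')(G) = Mul(Mul(2, G), Pow(Mul(2, G), -1)) = Mul(Mul(2, G), Mul(Rational(1, 2), Pow(G, -1))) = 1)
N = 342 (N = Add(19, Mul(17, 19)) = Add(19, 323) = 342)
Add(Pow(Add(Function('n')(489), Mul(N, 742)), Rational(1, 2)), Mul(-1, K)) = Add(Pow(Add(1, Mul(342, 742)), Rational(1, 2)), Mul(-1, 4360317)) = Add(Pow(Add(1, 253764), Rational(1, 2)), -4360317) = Add(Pow(253765, Rational(1, 2)), -4360317) = Add(-4360317, Pow(253765, Rational(1, 2)))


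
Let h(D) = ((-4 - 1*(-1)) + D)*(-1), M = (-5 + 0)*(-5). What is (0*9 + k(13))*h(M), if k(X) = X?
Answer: -286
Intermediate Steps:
M = 25 (M = -5*(-5) = 25)
h(D) = 3 - D (h(D) = ((-4 + 1) + D)*(-1) = (-3 + D)*(-1) = 3 - D)
(0*9 + k(13))*h(M) = (0*9 + 13)*(3 - 1*25) = (0 + 13)*(3 - 25) = 13*(-22) = -286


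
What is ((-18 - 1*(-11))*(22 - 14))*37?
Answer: -2072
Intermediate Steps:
((-18 - 1*(-11))*(22 - 14))*37 = ((-18 + 11)*8)*37 = -7*8*37 = -56*37 = -2072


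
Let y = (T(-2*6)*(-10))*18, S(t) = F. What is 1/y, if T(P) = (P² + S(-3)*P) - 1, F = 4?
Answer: -1/17100 ≈ -5.8480e-5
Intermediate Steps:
S(t) = 4
T(P) = -1 + P² + 4*P (T(P) = (P² + 4*P) - 1 = -1 + P² + 4*P)
y = -17100 (y = ((-1 + (-2*6)² + 4*(-2*6))*(-10))*18 = ((-1 + (-12)² + 4*(-12))*(-10))*18 = ((-1 + 144 - 48)*(-10))*18 = (95*(-10))*18 = -950*18 = -17100)
1/y = 1/(-17100) = -1/17100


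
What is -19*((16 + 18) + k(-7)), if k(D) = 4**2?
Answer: -950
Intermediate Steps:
k(D) = 16
-19*((16 + 18) + k(-7)) = -19*((16 + 18) + 16) = -19*(34 + 16) = -19*50 = -950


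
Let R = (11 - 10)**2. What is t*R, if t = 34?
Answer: 34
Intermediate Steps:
R = 1 (R = 1**2 = 1)
t*R = 34*1 = 34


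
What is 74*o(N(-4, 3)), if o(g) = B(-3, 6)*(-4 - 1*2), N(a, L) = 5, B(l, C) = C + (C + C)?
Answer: -7992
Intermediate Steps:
B(l, C) = 3*C (B(l, C) = C + 2*C = 3*C)
o(g) = -108 (o(g) = (3*6)*(-4 - 1*2) = 18*(-4 - 2) = 18*(-6) = -108)
74*o(N(-4, 3)) = 74*(-108) = -7992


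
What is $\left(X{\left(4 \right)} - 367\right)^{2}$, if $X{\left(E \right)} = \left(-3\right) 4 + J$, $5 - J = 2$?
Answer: $141376$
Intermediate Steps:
$J = 3$ ($J = 5 - 2 = 3$)
$X{\left(E \right)} = -9$ ($X{\left(E \right)} = \left(-3\right) 4 + 3 = -12 + 3 = -9$)
$\left(X{\left(4 \right)} - 367\right)^{2} = \left(-9 - 367\right)^{2} = \left(-376\right)^{2} = 141376$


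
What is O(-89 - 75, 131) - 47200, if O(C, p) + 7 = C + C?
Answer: -47535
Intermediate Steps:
O(C, p) = -7 + 2*C (O(C, p) = -7 + (C + C) = -7 + 2*C)
O(-89 - 75, 131) - 47200 = (-7 + 2*(-89 - 75)) - 47200 = (-7 + 2*(-164)) - 47200 = (-7 - 328) - 47200 = -335 - 47200 = -47535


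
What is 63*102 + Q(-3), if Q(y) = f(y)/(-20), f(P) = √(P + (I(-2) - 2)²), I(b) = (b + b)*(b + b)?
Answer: 6426 - √193/20 ≈ 6425.3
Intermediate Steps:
I(b) = 4*b² (I(b) = (2*b)*(2*b) = 4*b²)
f(P) = √(196 + P) (f(P) = √(P + (4*(-2)² - 2)²) = √(P + (4*4 - 2)²) = √(P + (16 - 2)²) = √(P + 14²) = √(P + 196) = √(196 + P))
Q(y) = -√(196 + y)/20 (Q(y) = √(196 + y)/(-20) = √(196 + y)*(-1/20) = -√(196 + y)/20)
63*102 + Q(-3) = 63*102 - √(196 - 3)/20 = 6426 - √193/20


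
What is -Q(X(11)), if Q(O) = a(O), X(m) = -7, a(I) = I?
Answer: 7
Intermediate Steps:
Q(O) = O
-Q(X(11)) = -1*(-7) = 7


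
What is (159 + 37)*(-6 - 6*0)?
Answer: -1176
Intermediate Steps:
(159 + 37)*(-6 - 6*0) = 196*(-6 + 0) = 196*(-6) = -1176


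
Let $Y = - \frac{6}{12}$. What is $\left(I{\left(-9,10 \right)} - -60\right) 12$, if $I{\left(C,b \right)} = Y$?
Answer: $714$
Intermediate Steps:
$Y = - \frac{1}{2}$ ($Y = \left(-6\right) \frac{1}{12} = - \frac{1}{2} \approx -0.5$)
$I{\left(C,b \right)} = - \frac{1}{2}$
$\left(I{\left(-9,10 \right)} - -60\right) 12 = \left(- \frac{1}{2} - -60\right) 12 = \left(- \frac{1}{2} + 60\right) 12 = \frac{119}{2} \cdot 12 = 714$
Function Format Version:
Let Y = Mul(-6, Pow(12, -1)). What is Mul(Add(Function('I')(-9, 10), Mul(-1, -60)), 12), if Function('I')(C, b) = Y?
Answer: 714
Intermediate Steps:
Y = Rational(-1, 2) (Y = Mul(-6, Rational(1, 12)) = Rational(-1, 2) ≈ -0.50000)
Function('I')(C, b) = Rational(-1, 2)
Mul(Add(Function('I')(-9, 10), Mul(-1, -60)), 12) = Mul(Add(Rational(-1, 2), Mul(-1, -60)), 12) = Mul(Add(Rational(-1, 2), 60), 12) = Mul(Rational(119, 2), 12) = 714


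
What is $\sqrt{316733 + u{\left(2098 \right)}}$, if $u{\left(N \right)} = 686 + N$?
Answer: $\sqrt{319517} \approx 565.26$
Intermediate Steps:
$\sqrt{316733 + u{\left(2098 \right)}} = \sqrt{316733 + \left(686 + 2098\right)} = \sqrt{316733 + 2784} = \sqrt{319517}$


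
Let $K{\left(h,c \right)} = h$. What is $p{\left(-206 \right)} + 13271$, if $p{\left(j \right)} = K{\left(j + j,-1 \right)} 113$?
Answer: $-33285$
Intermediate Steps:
$p{\left(j \right)} = 226 j$ ($p{\left(j \right)} = \left(j + j\right) 113 = 2 j 113 = 226 j$)
$p{\left(-206 \right)} + 13271 = 226 \left(-206\right) + 13271 = -46556 + 13271 = -33285$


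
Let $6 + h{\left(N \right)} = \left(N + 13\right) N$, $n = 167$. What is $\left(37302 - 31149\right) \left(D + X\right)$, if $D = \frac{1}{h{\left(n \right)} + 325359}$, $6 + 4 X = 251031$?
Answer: $\frac{182985191622779}{473884} \approx 3.8614 \cdot 10^{8}$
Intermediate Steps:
$X = \frac{251025}{4}$ ($X = - \frac{3}{2} + \frac{1}{4} \cdot 251031 = - \frac{3}{2} + \frac{251031}{4} = \frac{251025}{4} \approx 62756.0$)
$h{\left(N \right)} = -6 + N \left(13 + N\right)$ ($h{\left(N \right)} = -6 + \left(N + 13\right) N = -6 + \left(13 + N\right) N = -6 + N \left(13 + N\right)$)
$D = \frac{1}{355413}$ ($D = \frac{1}{\left(-6 + 167^{2} + 13 \cdot 167\right) + 325359} = \frac{1}{\left(-6 + 27889 + 2171\right) + 325359} = \frac{1}{30054 + 325359} = \frac{1}{355413} \approx 2.8136 \cdot 10^{-6}$)
$\left(37302 - 31149\right) \left(D + X\right) = \left(37302 - 31149\right) \left(\frac{1}{355413} + \frac{251025}{4}\right) = 6153 \cdot \frac{89217548329}{1421652} = \frac{182985191622779}{473884}$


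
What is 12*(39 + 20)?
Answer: 708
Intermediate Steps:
12*(39 + 20) = 12*59 = 708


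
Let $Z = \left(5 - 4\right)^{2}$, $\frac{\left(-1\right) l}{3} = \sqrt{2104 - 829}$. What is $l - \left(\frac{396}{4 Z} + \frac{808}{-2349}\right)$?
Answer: $- \frac{231743}{2349} - 15 \sqrt{51} \approx -205.78$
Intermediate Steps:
$l = - 15 \sqrt{51}$ ($l = - 3 \sqrt{2104 - 829} = - 3 \sqrt{1275} = - 3 \cdot 5 \sqrt{51} = - 15 \sqrt{51} \approx -107.12$)
$Z = 1$ ($Z = 1^{2} = 1$)
$l - \left(\frac{396}{4 Z} + \frac{808}{-2349}\right) = - 15 \sqrt{51} - \left(\frac{396}{4 \cdot 1} + \frac{808}{-2349}\right) = - 15 \sqrt{51} - \left(\frac{396}{4} + 808 \left(- \frac{1}{2349}\right)\right) = - 15 \sqrt{51} - \left(396 \cdot \frac{1}{4} - \frac{808}{2349}\right) = - 15 \sqrt{51} - \left(99 - \frac{808}{2349}\right) = - 15 \sqrt{51} - \frac{231743}{2349} = - \frac{231743}{2349} - 15 \sqrt{51}$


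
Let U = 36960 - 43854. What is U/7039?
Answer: -6894/7039 ≈ -0.97940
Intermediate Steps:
U = -6894
U/7039 = -6894/7039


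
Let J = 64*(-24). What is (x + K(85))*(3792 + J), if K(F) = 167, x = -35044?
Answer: -78682512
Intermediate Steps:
J = -1536
(x + K(85))*(3792 + J) = (-35044 + 167)*(3792 - 1536) = -34877*2256 = -78682512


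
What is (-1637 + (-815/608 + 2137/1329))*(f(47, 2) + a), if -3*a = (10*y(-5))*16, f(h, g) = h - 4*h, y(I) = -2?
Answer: 136220818969/2424096 ≈ 56195.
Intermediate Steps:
f(h, g) = -3*h
a = 320/3 (a = -10*(-2)*16/3 = -(-20)*16/3 = -1/3*(-320) = 320/3 ≈ 106.67)
(-1637 + (-815/608 + 2137/1329))*(f(47, 2) + a) = (-1637 + (-815/608 + 2137/1329))*(-3*47 + 320/3) = (-1637 + (-815*1/608 + 2137*(1/1329)))*(-141 + 320/3) = (-1637 + (-815/608 + 2137/1329))*(-103/3) = (-1637 + 216161/808032)*(-103/3) = -1322532223/808032*(-103/3) = 136220818969/2424096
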